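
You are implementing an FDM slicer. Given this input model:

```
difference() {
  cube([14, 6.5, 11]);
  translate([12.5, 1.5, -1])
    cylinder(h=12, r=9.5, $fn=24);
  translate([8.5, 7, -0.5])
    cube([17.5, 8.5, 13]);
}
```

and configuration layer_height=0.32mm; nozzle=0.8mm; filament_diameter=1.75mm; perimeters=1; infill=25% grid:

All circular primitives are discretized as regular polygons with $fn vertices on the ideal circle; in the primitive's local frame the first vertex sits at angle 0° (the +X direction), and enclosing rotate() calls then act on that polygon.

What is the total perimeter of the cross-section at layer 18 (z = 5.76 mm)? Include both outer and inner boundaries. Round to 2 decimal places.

20.95 mm

At z = 5.76 mm: the cube (footprint 14×6.5) is included at this height (perimeter 41.00 mm); the r=9.5 cylinder at (12.5, 1.5) contributes a regular 24-gon of circumradius 9.5 (perimeter = 2·24·9.500·sin(180°/24) = 59.52 mm); the cube at (8.5, 7) is present — its section is the full 17.5×8.5 rectangle (perimeter 52.00 mm); Taking the first minus the rest: starting from the 14×6.5 cube, the r=9.5 cylinder at (12.5, 1.5) partially overlaps it — only the 68.78 mm² overlap (of its 280.30 mm²) is removed, clipping the outline; the 17.5×8.5 cube at (8.5, 7) misses the remaining region (no effect) — boundary = 20.95 mm. Overall, the cross-section is a single solid region. Total boundary length (outer) = 20.95 mm.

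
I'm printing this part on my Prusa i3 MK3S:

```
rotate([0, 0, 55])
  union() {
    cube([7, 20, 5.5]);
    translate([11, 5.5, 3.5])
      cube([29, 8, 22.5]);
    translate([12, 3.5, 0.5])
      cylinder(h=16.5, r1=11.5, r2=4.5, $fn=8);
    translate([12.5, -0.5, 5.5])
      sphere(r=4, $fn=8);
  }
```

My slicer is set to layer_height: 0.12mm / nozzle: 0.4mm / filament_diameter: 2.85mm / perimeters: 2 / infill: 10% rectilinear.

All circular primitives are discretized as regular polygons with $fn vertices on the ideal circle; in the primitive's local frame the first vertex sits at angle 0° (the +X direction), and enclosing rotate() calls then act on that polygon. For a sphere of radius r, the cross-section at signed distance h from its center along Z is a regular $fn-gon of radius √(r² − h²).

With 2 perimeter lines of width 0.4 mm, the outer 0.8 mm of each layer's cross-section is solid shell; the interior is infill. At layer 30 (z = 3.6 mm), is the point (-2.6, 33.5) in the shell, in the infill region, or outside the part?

outside

At z = 3.6 mm: the 7×20 cube contributes its full rectangle; the cube at (11, 5.5) is present — its section is the full 29×8 rectangle; the cone at (12, 3.5) (r1=11.5→r2=4.5) has section circumradius 10.185 here — a regular 8-gon; the sphere at (12.5, -0.5): section is a regular 8-gon, circumradius = √(r²−h²) = √(4²−1.9²) = 3.520; Combining (union): the regions partially overlap (shared area 139.96 mm²), so overlapping operands fuse into one piece — 1 connected region; (whole slice rotated 55° about Z — lengths, areas and connectivity unchanged). Overall, the cross-section is a single solid region. Undo the 55° rotation: the query point maps to (25.950, 21.345) in the un-rotated model frame. The nearest boundary edge runs (12.45, 13.50)→(40.00, 13.50); distance from the point to it = 7.84 mm. The point is not inside any of the regions above, so it lies outside the cross-section (7.84 mm from the nearest boundary).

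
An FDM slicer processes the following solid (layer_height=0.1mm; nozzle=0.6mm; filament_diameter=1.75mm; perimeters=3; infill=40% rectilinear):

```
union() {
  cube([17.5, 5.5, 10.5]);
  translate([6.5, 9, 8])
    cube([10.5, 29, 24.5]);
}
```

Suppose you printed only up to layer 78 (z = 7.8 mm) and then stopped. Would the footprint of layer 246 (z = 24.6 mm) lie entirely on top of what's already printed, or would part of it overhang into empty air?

part overhangs

Compare the two slices. At z = 7.8: the cube (footprint 17.5×5.5) is included at this height (area 96.25 mm²); the cube at (6.5, 9) does not reach this height (z outside [8, 32.5]); Taking the union: only the 17.5×5.5 cube is present, so the union is just that shape — area = 96.25 mm². At z = 24.6: the cube is absent (z outside [0, 10.5]); the 10.5×29 cube at (6.5, 9) contributes its full rectangle (area 304.50 mm²); Merging all regions: only the 10.5×29 cube at (6.5, 9) is present, so the union is just that shape — area = 304.50 mm². Checking containment: at z = 24.6 the cross-section extends beyond the z = 7.8 cross-section by about 304.50 mm².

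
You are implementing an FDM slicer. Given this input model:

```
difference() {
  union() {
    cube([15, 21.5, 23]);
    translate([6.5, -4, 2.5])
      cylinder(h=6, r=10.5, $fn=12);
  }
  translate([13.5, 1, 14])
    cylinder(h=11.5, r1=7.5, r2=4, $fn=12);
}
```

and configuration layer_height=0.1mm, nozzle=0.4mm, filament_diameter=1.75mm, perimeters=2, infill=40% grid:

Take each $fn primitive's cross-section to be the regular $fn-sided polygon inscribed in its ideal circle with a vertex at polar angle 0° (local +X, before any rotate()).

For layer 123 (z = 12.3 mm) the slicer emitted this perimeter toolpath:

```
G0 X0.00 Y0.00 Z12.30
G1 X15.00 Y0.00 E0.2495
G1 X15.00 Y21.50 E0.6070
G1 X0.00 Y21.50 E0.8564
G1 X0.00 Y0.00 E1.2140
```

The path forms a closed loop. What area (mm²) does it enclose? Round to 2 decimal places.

Apply the shoelace formula to the sequence of (X, Y) vertices; enclosed area = 322.50 mm².

322.50 mm²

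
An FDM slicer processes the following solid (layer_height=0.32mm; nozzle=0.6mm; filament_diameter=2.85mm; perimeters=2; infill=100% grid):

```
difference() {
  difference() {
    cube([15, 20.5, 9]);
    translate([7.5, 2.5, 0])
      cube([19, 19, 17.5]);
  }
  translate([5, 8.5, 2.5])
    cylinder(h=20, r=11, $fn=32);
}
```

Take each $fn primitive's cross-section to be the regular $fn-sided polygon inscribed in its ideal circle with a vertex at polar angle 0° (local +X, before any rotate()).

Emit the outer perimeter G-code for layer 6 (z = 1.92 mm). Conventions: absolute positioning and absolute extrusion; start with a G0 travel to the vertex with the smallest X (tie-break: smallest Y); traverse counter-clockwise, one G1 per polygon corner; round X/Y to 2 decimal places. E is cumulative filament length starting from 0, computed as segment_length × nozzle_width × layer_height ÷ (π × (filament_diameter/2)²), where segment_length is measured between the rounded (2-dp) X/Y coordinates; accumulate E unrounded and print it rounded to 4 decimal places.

At z = 1.92 mm: the cube is present — its section is the full 15×20.5 rectangle; the 19×19 cube at (7.5, 2.5) contributes its full rectangle; After the difference (first − rest): starting from the 15×20.5 cube, the 19×19 cube at (7.5, 2.5) partially overlaps it — only the 135.00 mm² overlap (of its 361.00 mm²) is removed, clipping the outline — 1 connected region; the cylinder at (5, 8.5) is absent (z outside [2.5, 22.5]); Subtracting the remaining from the first: none of the subtracted shapes is present at this height, so that combined region is unchanged — 1 connected region. The outline is a single polygon with 6 vertices. Extrusion per mm of travel: 0.6 × 0.32 / (π × 1.425²) = 0.030097. Accumulating E over each segment gives final E = 2.1369.

G0 X0.00 Y0.00 Z1.92
G1 X15.00 Y0.00 E0.4515
G1 X15.00 Y2.50 E0.5267
G1 X7.50 Y2.50 E0.7524
G1 X7.50 Y20.50 E1.2942
G1 X0.00 Y20.50 E1.5199
G1 X0.00 Y0.00 E2.1369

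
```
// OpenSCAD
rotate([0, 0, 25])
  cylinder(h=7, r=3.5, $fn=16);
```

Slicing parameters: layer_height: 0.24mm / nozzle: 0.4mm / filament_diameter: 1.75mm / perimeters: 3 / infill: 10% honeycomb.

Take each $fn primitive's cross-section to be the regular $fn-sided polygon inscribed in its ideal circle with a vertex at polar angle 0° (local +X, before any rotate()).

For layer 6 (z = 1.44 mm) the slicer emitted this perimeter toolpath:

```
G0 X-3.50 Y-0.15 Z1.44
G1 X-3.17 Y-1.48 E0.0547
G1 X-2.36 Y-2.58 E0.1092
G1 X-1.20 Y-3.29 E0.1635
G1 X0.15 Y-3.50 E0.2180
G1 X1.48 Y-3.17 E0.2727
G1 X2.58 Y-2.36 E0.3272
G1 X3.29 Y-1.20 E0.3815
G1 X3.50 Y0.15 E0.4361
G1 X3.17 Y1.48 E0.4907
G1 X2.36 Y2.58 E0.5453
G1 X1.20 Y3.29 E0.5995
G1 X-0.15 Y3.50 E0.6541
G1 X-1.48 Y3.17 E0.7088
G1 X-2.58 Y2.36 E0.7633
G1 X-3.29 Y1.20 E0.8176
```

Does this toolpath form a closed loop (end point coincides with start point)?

Start point (G0): (-3.50, -0.15). End point (last G1): the path does not return to the start — open.

no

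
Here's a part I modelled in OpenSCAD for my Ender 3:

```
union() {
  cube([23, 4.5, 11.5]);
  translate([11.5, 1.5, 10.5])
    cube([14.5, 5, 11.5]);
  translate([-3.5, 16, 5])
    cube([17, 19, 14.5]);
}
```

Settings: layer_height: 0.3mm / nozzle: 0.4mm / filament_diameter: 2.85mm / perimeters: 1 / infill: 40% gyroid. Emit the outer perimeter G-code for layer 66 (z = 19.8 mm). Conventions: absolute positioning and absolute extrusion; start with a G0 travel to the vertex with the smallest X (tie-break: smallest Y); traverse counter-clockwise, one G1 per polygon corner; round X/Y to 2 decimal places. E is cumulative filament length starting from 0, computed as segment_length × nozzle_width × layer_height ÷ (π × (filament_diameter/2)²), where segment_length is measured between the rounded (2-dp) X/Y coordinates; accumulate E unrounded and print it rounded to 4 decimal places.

G0 X11.50 Y1.50 Z19.80
G1 X26.00 Y1.50 E0.2728
G1 X26.00 Y6.50 E0.3668
G1 X11.50 Y6.50 E0.6396
G1 X11.50 Y1.50 E0.7336

At z = 19.8 mm: the cube is not intersected at this z (z outside [0, 11.5]); the 14.5×5 cube at (11.5, 1.5) contributes its full rectangle; the cube at (-3.5, 16) is absent (z outside [5, 19.5]); Taking the union: only the 14.5×5 cube at (11.5, 1.5) is present, so the union is just that shape — 1 connected region. The outline is a single polygon with 4 vertices. Extrusion per mm of travel: 0.4 × 0.3 / (π × 1.425²) = 0.018811. Accumulating E over each segment gives final E = 0.7336.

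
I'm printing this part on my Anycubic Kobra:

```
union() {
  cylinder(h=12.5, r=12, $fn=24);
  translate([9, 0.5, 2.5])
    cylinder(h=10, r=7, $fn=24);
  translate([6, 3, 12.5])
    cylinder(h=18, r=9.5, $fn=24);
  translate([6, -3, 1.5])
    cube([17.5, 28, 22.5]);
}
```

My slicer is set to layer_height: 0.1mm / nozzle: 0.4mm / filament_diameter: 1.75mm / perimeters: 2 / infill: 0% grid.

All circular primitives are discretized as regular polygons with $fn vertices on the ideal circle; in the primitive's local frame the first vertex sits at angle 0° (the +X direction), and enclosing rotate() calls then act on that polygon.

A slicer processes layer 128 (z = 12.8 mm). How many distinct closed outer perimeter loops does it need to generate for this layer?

1

At z = 12.8 mm: the cylinder does not reach this height (z outside [0, 12.5]); the cylinder at (9, 0.5) is absent (z outside [2.5, 12.5]); the r=9.5 cylinder at (6, 3) contributes a regular 24-gon of circumradius 9.5; the cube at (6, -3) is present — its section is the full 17.5×28 rectangle; Combining (union): the regions partially overlap (shared area 122.66 mm²), so overlapping operands fuse into one piece — 1 connected region. The result has 1 disconnected region.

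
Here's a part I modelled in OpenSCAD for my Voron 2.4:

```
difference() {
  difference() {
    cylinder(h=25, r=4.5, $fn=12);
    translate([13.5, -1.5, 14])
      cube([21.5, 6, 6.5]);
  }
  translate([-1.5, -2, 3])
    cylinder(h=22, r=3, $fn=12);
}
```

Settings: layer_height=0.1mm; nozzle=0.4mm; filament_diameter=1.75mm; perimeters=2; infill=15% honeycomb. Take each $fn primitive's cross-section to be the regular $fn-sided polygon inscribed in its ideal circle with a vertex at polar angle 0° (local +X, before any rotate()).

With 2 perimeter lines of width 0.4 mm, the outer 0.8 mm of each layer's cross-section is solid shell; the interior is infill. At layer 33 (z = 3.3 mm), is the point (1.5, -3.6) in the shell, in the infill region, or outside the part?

shell

At z = 3.3 mm: the r=4.5 cylinder contributes a regular 12-gon of circumradius 4.5; the cube at (13.5, -1.5) does not reach this height (z outside [14, 20.5]); Subtracting the remaining from the first: none of the subtracted shapes is present at this height, so the r=4.5 cylinder is unchanged — 1 connected region; the r=3 cylinder at (-1.5, -2) gives a regular 12-gon of circumradius 3 (constant along its height); Taking the first minus the rest: starting from the result so far, the r=3 cylinder at (-1.5, -2) partially overlaps it — only the 22.50 mm² overlap (of its 27.00 mm²) is removed, clipping the outline — 1 connected region. Overall, the cross-section is a single solid region. The nearest boundary edge runs (1.10, -3.50)→(1.50, -2.00); distance from the point to it = 0.41 mm. The point is inside the cross-section, 0.41 mm from the nearest boundary — within the 0.8 mm shell band (2 × 0.4).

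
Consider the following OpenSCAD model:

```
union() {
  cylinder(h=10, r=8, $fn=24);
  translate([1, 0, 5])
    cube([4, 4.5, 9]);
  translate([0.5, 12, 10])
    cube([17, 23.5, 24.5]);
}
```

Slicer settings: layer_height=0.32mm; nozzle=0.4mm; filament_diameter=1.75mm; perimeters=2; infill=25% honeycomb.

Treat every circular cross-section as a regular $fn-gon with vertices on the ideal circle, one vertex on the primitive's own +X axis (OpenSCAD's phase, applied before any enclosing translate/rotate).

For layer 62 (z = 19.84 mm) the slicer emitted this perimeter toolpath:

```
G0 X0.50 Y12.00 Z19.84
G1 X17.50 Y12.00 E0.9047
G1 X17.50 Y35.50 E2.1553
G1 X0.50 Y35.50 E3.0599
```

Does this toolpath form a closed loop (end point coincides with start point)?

Start point (G0): (0.50, 12.00). End point (last G1): the path does not return to the start — open.

no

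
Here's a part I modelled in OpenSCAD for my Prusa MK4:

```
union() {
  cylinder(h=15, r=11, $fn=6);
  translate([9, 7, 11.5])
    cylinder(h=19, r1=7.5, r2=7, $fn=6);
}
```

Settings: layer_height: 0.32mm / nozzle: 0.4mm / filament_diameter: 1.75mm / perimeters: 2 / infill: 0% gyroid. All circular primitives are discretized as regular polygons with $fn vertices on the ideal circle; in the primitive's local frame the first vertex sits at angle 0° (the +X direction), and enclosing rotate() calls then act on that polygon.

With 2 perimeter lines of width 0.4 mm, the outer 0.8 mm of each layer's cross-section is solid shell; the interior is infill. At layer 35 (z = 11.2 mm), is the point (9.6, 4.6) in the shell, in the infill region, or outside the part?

At z = 11.2 mm: the r=11 cylinder gives a regular 6-gon of circumradius 11 (constant along its height); the cone at (9, 7) is absent (z outside [11.5, 30.5]); Merging all regions: only the r=11 cylinder is present, so the union is just that shape — 1 connected region. Overall, the cross-section is a single solid region. The nearest boundary edge runs (11.00, 0.00)→(5.50, 9.53); distance from the point to it = 1.09 mm. The point is not inside any of the regions above, so it lies outside the cross-section (1.09 mm from the nearest boundary).

outside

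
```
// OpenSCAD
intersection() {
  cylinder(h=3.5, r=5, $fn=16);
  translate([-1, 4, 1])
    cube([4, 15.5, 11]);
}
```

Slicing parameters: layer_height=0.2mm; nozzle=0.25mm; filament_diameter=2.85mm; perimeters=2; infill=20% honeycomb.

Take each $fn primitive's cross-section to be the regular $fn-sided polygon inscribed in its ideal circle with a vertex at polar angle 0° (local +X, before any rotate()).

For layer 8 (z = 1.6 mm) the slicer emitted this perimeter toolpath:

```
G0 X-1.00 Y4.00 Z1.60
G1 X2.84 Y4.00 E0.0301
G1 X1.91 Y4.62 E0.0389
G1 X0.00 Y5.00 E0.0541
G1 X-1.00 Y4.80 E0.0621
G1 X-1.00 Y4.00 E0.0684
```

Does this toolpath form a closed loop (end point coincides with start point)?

Start point (G0): (-1.00, 4.00). End point (last G1): the path returns to the start — closed.

yes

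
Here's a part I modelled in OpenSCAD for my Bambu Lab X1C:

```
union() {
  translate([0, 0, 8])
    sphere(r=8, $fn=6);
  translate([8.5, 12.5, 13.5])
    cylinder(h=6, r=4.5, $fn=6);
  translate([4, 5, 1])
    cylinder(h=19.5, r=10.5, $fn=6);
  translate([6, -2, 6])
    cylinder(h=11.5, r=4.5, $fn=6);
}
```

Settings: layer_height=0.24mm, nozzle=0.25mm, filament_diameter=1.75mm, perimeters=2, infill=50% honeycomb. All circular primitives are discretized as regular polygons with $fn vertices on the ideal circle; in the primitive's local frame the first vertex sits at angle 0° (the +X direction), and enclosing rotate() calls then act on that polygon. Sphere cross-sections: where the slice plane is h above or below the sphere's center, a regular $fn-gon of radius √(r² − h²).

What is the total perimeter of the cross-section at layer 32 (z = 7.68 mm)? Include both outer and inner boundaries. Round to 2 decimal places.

70.69 mm

At z = 7.68 mm: the sphere: section is a regular 6-gon, circumradius = √(r²−h²) = √(8²−0.32²) = 7.994 (perimeter = 2·6·7.994·sin(180°/6) = 47.96 mm); the cylinder at (8.5, 12.5) is not intersected at this z (z outside [13.5, 19.5]); the r=10.5 cylinder at (4, 5) gives a regular 6-gon of circumradius 10.5 (constant along its height) (perimeter = 2·6·10.500·sin(180°/6) = 63.00 mm); the r=4.5 cylinder at (6, -2) contributes a regular 6-gon of circumradius 4.5 (perimeter = 2·6·4.500·sin(180°/6) = 27.00 mm); Merging all regions: the regions partially overlap (shared area 158.45 mm²), so the edge portions inside another operand are dropped and the merged outline is re-measured after clipping — boundary = 70.69 mm. Overall, the cross-section is a single solid region. Total boundary length (outer) = 70.69 mm.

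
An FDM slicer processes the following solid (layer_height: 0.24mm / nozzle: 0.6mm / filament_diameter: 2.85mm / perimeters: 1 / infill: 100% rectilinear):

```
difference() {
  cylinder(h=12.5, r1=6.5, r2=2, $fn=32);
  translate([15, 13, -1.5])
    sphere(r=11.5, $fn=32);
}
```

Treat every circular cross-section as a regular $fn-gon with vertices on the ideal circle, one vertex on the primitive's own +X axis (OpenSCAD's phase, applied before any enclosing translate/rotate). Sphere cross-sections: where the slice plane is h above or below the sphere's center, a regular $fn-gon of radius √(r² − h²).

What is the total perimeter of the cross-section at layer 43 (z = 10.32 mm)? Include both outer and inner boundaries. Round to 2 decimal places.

At z = 10.32 mm: the cone: at t=0.826 of its height the radius interpolates to r₁+(r₂−r₁)t = 2.785, giving a regular 32-gon of that circumradius (perimeter = 2·32·2.785·sin(180°/32) = 17.47 mm); the sphere at (15, 13) does not reach this height (|z−center|=11.820 > r=11.5); Taking the first minus the rest: none of the subtracted shapes is present at this height, so the cone is unchanged — boundary = 17.47 mm. Overall, the cross-section is a single solid region. Total boundary length (outer) = 17.47 mm.

17.47 mm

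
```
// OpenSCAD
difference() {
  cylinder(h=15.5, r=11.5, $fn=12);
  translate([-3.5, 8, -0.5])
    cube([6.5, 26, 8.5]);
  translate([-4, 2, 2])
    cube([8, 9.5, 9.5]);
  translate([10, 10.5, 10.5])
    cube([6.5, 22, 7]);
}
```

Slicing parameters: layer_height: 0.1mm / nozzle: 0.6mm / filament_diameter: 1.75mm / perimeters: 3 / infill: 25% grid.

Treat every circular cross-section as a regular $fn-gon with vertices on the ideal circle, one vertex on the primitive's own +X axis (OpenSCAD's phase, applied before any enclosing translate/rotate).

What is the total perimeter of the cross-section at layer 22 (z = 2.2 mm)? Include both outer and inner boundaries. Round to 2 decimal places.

At z = 2.2 mm: the cylinder: section is a regular 12-gon, circumradius r=11.5 (perimeter = 2·12·11.500·sin(180°/12) = 71.43 mm); the cube at (-3.5, 8) (footprint 6.5×26) is included at this height (perimeter 65.00 mm); the 8×9.5 cube at (-4, 2) contributes its full rectangle (perimeter 35.00 mm); the cube at (10, 10.5) does not reach this height (z outside [10.5, 17.5]); After the difference (first − rest): starting from the r=11.5 cylinder, the 6.5×26 cube at (-3.5, 8) partially overlaps it — only the 19.90 mm² overlap (of its 169.00 mm²) is removed, clipping the outline; the 8×9.5 cube at (-4, 2) partially overlaps it — only the 51.81 mm² overlap (of its 76.00 mm²) is removed, clipping the outline — boundary = 88.01 mm. Overall, the cross-section is a single solid region. Total boundary length (outer) = 88.01 mm.

88.01 mm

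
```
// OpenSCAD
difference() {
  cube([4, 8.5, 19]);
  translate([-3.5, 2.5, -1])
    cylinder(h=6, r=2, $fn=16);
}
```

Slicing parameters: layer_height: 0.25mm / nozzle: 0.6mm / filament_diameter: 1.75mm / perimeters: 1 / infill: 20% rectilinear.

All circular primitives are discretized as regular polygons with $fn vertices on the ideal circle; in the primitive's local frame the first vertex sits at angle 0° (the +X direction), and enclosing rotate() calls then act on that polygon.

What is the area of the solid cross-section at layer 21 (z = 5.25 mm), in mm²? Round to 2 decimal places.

34.00 mm²

At z = 5.25 mm: the cube is present — its section is the full 4×8.5 rectangle (area 34.00 mm²); the cylinder at (-3.5, 2.5) is absent (z outside [-1, 5]); Taking the first minus the rest: none of the subtracted shapes is present at this height, so the 4×8.5 cube is unchanged — area = 34.00 mm². Overall, the cross-section is a single solid region. Net area = 34.00 mm².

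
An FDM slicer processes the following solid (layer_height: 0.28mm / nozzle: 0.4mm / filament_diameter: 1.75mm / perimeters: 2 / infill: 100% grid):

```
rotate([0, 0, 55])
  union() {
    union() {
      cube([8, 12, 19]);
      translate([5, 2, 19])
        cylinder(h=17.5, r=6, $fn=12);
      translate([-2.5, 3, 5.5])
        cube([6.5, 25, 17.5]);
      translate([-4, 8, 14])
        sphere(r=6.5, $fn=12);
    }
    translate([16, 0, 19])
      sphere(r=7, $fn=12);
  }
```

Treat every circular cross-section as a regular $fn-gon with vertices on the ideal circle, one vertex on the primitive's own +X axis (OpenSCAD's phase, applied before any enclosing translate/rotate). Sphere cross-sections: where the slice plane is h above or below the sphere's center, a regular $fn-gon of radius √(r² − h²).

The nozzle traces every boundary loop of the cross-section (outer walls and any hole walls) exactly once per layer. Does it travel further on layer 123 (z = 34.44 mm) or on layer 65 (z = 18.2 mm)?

layer 65 (z = 18.2 mm)

Layer 123 (z = 34.44): the cube is absent (z outside [0, 19]); the cylinder at (5, 2): section is a regular 12-gon, circumradius r=6 (perimeter = 2·12·6.000·sin(180°/12) = 37.27 mm); the cube at (-2.5, 3) does not reach this height (z outside [5.5, 23]); the sphere at (-4, 8) is absent (|z−center|=20.440 > r=6.5); Combining (union): only the r=6 cylinder at (5, 2) is present, so the union is just that shape — boundary = 37.27 mm; the sphere at (16, 0) is not intersected at this z (|z−center|=15.440 > r=7); Combining (union): only that combined region is present, so the union is just that shape — boundary = 37.27 mm; (whole slice rotated 55° about Z — lengths, areas and connectivity unchanged). So its perimeter = 37.27 mm. Layer 65 (z = 18.2): the cube is present — its section is the full 8×12 rectangle (perimeter 40.00 mm); the cylinder at (5, 2) is not intersected at this z (z outside [19, 36.5]); the 6.5×25 cube at (-2.5, 3) contributes its full rectangle (perimeter 63.00 mm); the r=6.5 sphere at (-4, 8) slices to a regular 12-gon of circumradius 4.961 (√(r²−h²) with h=4.2 from center) (perimeter = 2·12·4.961·sin(180°/12) = 30.82 mm); Taking the union: the regions partially overlap (shared area 58.64 mm²), so the edge portions inside another operand are dropped and the merged outline is re-measured after clipping — boundary = 86.40 mm; the sphere at (16, 0): section is a regular 12-gon, circumradius = √(r²−h²) = √(7²−0.8²) = 6.954 (perimeter = 2·12·6.954·sin(180°/12) = 43.20 mm); Merging all regions: the 2 present regions are separate (no shared area or edge), so areas and boundary lengths simply add and each stays a separate island — boundary = 129.59 mm; (whole slice rotated 55° about Z — lengths, areas and connectivity unchanged). So its perimeter = 129.59 mm. Layer 65 is larger (129.59 vs 37.27 mm).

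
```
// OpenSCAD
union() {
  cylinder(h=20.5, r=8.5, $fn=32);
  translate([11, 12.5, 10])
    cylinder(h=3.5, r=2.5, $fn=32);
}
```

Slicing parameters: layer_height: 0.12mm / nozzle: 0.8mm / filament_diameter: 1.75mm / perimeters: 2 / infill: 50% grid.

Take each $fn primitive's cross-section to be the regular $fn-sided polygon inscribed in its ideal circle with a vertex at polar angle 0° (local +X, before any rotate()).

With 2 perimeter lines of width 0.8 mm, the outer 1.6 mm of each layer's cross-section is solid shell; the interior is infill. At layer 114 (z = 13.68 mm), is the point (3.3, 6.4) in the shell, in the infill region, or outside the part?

shell

At z = 13.68 mm: the r=8.5 cylinder contributes a regular 32-gon of circumradius 8.5; the cylinder at (11, 12.5) does not reach this height (z outside [10, 13.5]); Merging all regions: only the r=8.5 cylinder is present, so the union is just that shape — 1 connected region. Overall, the cross-section is a single solid region. The nearest boundary edge runs (4.72, 7.07)→(3.25, 7.85); distance from the point to it = 1.26 mm. The point is inside the cross-section, 1.26 mm from the nearest boundary — within the 1.6 mm shell band (2 × 0.8).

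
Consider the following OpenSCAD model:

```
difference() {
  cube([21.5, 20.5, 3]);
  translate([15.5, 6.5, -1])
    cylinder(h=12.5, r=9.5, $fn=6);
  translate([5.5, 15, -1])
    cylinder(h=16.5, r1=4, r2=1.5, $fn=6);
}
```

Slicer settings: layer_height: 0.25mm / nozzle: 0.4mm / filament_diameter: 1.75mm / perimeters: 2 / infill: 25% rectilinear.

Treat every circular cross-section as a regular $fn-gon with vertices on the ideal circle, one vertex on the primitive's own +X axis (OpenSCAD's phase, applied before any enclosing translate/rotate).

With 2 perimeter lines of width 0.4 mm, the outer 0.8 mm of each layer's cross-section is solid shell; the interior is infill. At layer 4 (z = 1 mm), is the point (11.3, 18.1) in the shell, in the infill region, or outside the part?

infill

At z = 1 mm: the cube is present — its section is the full 21.5×20.5 rectangle; the cylinder at (15.5, 6.5): section is a regular 6-gon, circumradius r=9.5; the cone at (5.5, 15) contributes a regular 6-gon of circumradius 3.697 (interpolated between r1=4 and r2=1.5 at t=0.121); Taking the first minus the rest: starting from the 21.5×20.5 cube, the r=9.5 cylinder at (15.5, 6.5) partially overlaps it — only the 195.13 mm² overlap (of its 234.48 mm²) is removed, clipping the outline; the cone at (5.5, 15) lies wholly inside it (removes its full 35.51 mm² and its 22.18 mm outline becomes a hole wall) — 2 connected regions with 1 hole. Overall, the cross-section has 2 separate islands and 1 hole. The nearest boundary edge runs (0.00, 20.50)→(21.50, 20.50); distance from the point to it = 2.40 mm. (Shell/infill is judged within the island containing the point — the largest one.) The point is inside the cross-section and 2.40 mm from the nearest boundary — more than the 0.8 mm shell width (2 × 0.4), so it's in the infill interior.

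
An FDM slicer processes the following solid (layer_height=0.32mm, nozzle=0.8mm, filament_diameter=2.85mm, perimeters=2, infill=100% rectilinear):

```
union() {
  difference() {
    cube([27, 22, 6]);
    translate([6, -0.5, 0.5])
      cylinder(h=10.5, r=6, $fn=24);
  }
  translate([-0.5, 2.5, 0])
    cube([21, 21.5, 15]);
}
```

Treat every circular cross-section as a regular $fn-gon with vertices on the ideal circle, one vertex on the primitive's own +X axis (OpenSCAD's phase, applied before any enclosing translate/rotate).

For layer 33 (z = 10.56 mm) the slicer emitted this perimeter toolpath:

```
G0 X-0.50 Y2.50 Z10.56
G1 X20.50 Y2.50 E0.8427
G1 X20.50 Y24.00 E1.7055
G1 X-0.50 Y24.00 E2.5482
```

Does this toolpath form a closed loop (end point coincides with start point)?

no

Start point (G0): (-0.50, 2.50). End point (last G1): the path does not return to the start — open.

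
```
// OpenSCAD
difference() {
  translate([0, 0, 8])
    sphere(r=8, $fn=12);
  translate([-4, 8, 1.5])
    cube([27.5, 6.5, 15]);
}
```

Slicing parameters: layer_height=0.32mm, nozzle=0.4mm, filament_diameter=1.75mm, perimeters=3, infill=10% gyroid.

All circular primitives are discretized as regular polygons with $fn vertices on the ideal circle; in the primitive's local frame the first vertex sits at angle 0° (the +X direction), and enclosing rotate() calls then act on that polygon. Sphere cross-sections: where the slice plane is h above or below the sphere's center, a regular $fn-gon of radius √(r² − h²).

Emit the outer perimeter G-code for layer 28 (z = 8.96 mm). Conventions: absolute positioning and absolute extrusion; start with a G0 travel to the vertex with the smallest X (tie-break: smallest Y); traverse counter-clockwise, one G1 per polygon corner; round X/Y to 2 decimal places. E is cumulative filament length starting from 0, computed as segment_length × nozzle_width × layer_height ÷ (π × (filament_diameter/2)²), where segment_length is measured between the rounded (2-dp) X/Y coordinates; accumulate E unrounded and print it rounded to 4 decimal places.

At z = 8.96 mm: the sphere: section is a regular 12-gon, circumradius = √(r²−h²) = √(8²−0.96²) = 7.942; the 27.5×6.5 cube at (-4, 8) contributes its full rectangle; After the difference (first − rest): starting from the r=8 sphere, the 27.5×6.5 cube at (-4, 8) misses the remaining region (no effect) — 1 connected region. The outline is a single polygon with 12 vertices. Extrusion per mm of travel: 0.4 × 0.32 / (π × 0.875²) = 0.053216. Accumulating E over each segment gives final E = 2.6254.

G0 X-7.94 Y0.00 Z8.96
G1 X-6.88 Y-3.97 E0.2187
G1 X-3.97 Y-6.88 E0.4377
G1 X0.00 Y-7.94 E0.6563
G1 X3.97 Y-6.88 E0.8750
G1 X6.88 Y-3.97 E1.0940
G1 X7.94 Y0.00 E1.3127
G1 X6.88 Y3.97 E1.5314
G1 X3.97 Y6.88 E1.7504
G1 X0.00 Y7.94 E1.9690
G1 X-3.97 Y6.88 E2.1877
G1 X-6.88 Y3.97 E2.4067
G1 X-7.94 Y0.00 E2.6254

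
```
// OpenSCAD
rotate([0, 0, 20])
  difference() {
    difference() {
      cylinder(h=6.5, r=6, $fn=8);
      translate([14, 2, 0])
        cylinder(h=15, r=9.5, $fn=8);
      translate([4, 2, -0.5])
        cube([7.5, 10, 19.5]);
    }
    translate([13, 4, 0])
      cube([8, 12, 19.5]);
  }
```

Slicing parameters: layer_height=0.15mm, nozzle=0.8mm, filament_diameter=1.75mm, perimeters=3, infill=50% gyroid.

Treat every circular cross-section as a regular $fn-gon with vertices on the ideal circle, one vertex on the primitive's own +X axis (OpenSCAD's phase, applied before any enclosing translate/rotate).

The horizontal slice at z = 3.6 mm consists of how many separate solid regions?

1

At z = 3.6 mm: the r=6 cylinder contributes a regular 8-gon of circumradius 6; the r=9.5 cylinder at (14, 2) contributes a regular 8-gon of circumradius 9.5; the cube at (4, 2) is present — its section is the full 7.5×10 rectangle; Taking the first minus the rest: starting from the r=6 cylinder, the r=9.5 cylinder at (14, 2) partially overlaps it — only the 1.89 mm² overlap (of its 255.27 mm²) is removed, clipping the outline; the 7.5×10 cube at (4, 2) partially overlaps it — only the 1.33 mm² overlap (of its 75.00 mm²) is removed, clipping the outline — 1 connected region; the 8×12 cube at (13, 4) contributes its full rectangle; Subtracting the remaining from the first: starting from that combined region, the 8×12 cube at (13, 4) misses the remaining region (no effect) — 1 connected region; (whole slice rotated 20° about Z — lengths, areas and connectivity unchanged). The result has 1 disconnected region.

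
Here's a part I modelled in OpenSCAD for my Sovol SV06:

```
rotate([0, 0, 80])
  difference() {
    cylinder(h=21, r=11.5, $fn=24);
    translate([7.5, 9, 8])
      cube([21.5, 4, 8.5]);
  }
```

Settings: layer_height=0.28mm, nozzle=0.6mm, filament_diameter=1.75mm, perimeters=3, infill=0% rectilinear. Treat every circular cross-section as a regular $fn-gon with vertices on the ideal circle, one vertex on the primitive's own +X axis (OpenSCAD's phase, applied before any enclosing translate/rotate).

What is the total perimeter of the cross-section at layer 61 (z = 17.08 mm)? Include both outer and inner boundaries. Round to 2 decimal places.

72.05 mm

At z = 17.08 mm: the cylinder: section is a regular 24-gon, circumradius r=11.5 (perimeter = 2·24·11.500·sin(180°/24) = 72.05 mm); the cube at (7.5, 9) does not reach this height (z outside [8, 16.5]); After the difference (first − rest): none of the subtracted shapes is present at this height, so the r=11.5 cylinder is unchanged — boundary = 72.05 mm; (whole slice rotated 80° about Z — lengths, areas and connectivity unchanged). Overall, the cross-section is a single solid region. Total boundary length (outer) = 72.05 mm.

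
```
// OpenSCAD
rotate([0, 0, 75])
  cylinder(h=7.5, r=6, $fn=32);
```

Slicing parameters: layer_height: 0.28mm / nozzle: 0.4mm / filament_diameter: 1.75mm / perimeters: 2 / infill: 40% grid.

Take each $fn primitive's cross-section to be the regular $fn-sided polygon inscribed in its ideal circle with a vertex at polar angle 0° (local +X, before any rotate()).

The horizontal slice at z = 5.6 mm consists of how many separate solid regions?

1

At z = 5.6 mm: the r=6 cylinder contributes a regular 32-gon of circumradius 6; (whole slice rotated 75° about Z — lengths, areas and connectivity unchanged). The result has 1 disconnected region.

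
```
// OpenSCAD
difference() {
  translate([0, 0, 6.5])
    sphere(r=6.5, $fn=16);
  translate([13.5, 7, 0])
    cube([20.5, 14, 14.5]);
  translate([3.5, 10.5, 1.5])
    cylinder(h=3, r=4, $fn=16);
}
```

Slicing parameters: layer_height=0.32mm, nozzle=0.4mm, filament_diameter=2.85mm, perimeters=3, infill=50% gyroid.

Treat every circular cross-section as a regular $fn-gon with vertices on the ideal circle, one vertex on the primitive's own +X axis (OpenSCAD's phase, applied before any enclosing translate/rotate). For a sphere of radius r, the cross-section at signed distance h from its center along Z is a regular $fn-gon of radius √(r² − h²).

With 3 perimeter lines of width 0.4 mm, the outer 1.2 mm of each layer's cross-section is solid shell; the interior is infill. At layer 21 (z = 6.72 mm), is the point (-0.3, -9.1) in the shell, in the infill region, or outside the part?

outside

At z = 6.72 mm: the sphere: section is a regular 16-gon, circumradius = √(r²−h²) = √(6.5²−0.22²) = 6.496; the cube at (13.5, 7) is present — its section is the full 20.5×14 rectangle; the cylinder at (3.5, 10.5) is not intersected at this z (z outside [1.5, 4.5]); Subtracting the remaining from the first: starting from the r=6.5 sphere, the 20.5×14 cube at (13.5, 7) misses the remaining region (no effect) — 1 connected region. Overall, the cross-section is a single solid region. The nearest boundary edge runs (2.49, -6.00)→(-0.00, -6.50); distance from the point to it = 2.62 mm. The point is not inside any of the regions above, so it lies outside the cross-section (2.62 mm from the nearest boundary).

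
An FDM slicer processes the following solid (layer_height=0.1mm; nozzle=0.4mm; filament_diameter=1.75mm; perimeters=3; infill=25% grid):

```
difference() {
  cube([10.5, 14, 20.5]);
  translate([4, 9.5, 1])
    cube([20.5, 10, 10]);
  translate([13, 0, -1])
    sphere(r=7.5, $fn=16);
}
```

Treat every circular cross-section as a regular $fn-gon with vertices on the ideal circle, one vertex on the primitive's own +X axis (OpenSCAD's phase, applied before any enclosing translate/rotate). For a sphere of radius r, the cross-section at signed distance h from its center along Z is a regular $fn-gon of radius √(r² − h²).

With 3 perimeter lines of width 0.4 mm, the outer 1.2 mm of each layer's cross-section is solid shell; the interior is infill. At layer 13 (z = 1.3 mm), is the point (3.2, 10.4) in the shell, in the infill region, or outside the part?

At z = 1.3 mm: the cube is present — its section is the full 10.5×14 rectangle; the cube at (4, 9.5) is present — its section is the full 20.5×10 rectangle; the sphere at (13, 0): section is a regular 16-gon, circumradius = √(r²−h²) = √(7.5²−2.3²) = 7.139; Taking the first minus the rest: starting from the 10.5×14 cube, the 20.5×10 cube at (4, 9.5) partially overlaps it — only the 29.25 mm² overlap (of its 205.00 mm²) is removed, clipping the outline; the r=7.5 sphere at (13, 0) partially overlaps it — only the 21.78 mm² overlap (of its 156.01 mm²) is removed, clipping the outline — 1 connected region. Overall, the cross-section is a single solid region. The nearest boundary edge runs (4.00, 14.00)→(4.00, 9.50); distance from the point to it = 0.80 mm. The point is inside the cross-section, 0.80 mm from the nearest boundary — within the 1.2 mm shell band (3 × 0.4).

shell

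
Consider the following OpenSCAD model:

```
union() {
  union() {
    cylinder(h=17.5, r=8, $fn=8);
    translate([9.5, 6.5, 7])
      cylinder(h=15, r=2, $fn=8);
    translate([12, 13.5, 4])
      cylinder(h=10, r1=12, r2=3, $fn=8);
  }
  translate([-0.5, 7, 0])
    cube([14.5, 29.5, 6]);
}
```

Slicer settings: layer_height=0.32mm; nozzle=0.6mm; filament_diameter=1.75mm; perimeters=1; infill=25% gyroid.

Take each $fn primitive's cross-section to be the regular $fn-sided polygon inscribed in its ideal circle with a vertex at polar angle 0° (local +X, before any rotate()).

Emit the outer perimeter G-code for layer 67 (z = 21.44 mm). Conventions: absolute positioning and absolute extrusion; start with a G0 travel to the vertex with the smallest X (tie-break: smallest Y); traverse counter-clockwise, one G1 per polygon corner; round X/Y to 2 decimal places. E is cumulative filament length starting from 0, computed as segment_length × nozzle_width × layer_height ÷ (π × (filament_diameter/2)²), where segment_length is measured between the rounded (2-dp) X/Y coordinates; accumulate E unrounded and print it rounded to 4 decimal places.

G0 X7.50 Y6.50 Z21.44
G1 X8.09 Y5.09 E0.1220
G1 X9.50 Y4.50 E0.2440
G1 X10.91 Y5.09 E0.3660
G1 X11.50 Y6.50 E0.4880
G1 X10.91 Y7.91 E0.6100
G1 X9.50 Y8.50 E0.7321
G1 X8.09 Y7.91 E0.8541
G1 X7.50 Y6.50 E0.9761

At z = 21.44 mm: the cylinder does not reach this height (z outside [0, 17.5]); the r=2 cylinder at (9.5, 6.5) contributes a regular 8-gon of circumradius 2; the cone at (12, 13.5) does not reach this height (z outside [4, 14]); Combining (union): only the r=2 cylinder at (9.5, 6.5) is present, so the union is just that shape — 1 connected region; the cube at (-0.5, 7) does not reach this height (z outside [0, 6]); Combining (union): only the result so far is present, so the union is just that shape — 1 connected region. The outline is a single polygon with 8 vertices. Extrusion per mm of travel: 0.6 × 0.32 / (π × 0.875²) = 0.079824. Accumulating E over each segment gives final E = 0.9761.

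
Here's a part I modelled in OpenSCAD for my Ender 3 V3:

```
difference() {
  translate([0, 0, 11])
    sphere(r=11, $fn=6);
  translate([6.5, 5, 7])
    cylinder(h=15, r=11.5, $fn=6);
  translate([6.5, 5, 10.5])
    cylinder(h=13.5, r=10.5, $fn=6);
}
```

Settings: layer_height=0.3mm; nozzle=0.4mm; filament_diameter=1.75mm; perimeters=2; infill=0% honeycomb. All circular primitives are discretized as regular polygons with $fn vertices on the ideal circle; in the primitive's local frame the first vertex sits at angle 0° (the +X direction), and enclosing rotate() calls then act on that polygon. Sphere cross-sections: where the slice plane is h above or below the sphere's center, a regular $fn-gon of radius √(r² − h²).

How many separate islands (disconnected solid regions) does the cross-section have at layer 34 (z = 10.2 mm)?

1

At z = 10.2 mm: the r=11 sphere contributes a regular 6-gon of circumradius √(11²−0.8²) = 10.971; the r=11.5 cylinder at (6.5, 5) gives a regular 6-gon of circumradius 11.5 (constant along its height); the cylinder at (6.5, 5) does not reach this height (z outside [10.5, 24]); After the difference (first − rest): starting from the r=11 sphere, the r=11.5 cylinder at (6.5, 5) partially overlaps it — only the 163.30 mm² overlap (of its 343.60 mm²) is removed, clipping the outline — 1 connected region. Overall, the cross-section is a single solid region. Island count = 1.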